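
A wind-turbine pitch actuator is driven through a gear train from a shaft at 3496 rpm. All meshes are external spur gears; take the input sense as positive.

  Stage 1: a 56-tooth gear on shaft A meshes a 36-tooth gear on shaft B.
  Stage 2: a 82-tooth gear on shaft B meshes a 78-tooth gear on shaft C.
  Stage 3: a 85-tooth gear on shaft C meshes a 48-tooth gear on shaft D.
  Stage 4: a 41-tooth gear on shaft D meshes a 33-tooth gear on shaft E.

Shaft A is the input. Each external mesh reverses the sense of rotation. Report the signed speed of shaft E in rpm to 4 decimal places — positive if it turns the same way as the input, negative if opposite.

Stage 1 [56T→36T]: ω = 3496.0000×56/36 = 5438.2222 rpm, dir flips to −; running = −5438.2222
Stage 2 [82T→78T]: ω = 5438.2222×82/78 = 5717.1054 rpm, dir flips to +; running = +5717.1054
Stage 3 [85T→48T]: ω = 5717.1054×85/48 = 10124.0408 rpm, dir flips to −; running = −10124.0408
Stage 4 [41T→33T]: ω = 10124.0408×41/33 = 12578.3538 rpm, dir flips to +; running = +12578.3538

+12578.3538 rpm (same as input, |ω| = 12578.3538 rpm)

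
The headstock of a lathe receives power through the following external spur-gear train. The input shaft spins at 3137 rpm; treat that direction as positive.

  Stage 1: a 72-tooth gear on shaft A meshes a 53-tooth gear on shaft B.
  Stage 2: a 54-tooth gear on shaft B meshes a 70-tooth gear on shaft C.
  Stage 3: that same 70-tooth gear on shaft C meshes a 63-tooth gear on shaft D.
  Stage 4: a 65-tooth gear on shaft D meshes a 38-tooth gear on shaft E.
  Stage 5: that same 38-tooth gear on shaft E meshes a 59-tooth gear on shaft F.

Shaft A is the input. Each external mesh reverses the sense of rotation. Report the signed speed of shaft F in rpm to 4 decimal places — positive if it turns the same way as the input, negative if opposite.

Stage 1 [72T→53T]: ω = 3137.0000×72/53 = 4261.5849 rpm, dir flips to −; running = −4261.5849
Stage 2 [54T→70T]: ω = 4261.5849×54/70 = 3287.5084 rpm, dir flips to +; running = +3287.5084
Stage 3 [70T→63T]: ω = 3287.5084×70/63 = 3652.7871 rpm, dir flips to −; running = −3652.7871
Stage 4 [65T→38T]: ω = 3652.7871×65/38 = 6248.1884 rpm, dir flips to +; running = +6248.1884
Stage 5 [38T→59T]: ω = 6248.1884×38/59 = 4024.2569 rpm, dir flips to −; running = −4024.2569

-4024.2569 rpm (opposite to input, |ω| = 4024.2569 rpm)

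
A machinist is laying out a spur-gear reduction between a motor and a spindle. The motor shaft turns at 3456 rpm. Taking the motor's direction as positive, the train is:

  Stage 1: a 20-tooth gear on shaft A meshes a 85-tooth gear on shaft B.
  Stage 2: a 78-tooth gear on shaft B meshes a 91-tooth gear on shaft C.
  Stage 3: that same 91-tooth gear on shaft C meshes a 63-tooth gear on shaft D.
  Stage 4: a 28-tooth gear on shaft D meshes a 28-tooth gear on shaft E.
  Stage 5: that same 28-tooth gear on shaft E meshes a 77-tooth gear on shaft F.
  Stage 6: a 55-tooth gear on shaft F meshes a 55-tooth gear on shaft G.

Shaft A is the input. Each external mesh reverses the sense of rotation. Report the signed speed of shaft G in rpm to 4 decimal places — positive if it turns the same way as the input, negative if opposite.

+366.1054 rpm (same as input, |ω| = 366.1054 rpm)

Stage 1 [20T→85T]: ω = 3456.0000×20/85 = 813.1765 rpm, dir flips to −; running = −813.1765
Stage 2 [78T→91T]: ω = 813.1765×78/91 = 697.0084 rpm, dir flips to +; running = +697.0084
Stage 3 [91T→63T]: ω = 697.0084×91/63 = 1006.7899 rpm, dir flips to −; running = −1006.7899
Stage 4 [28T→28T]: ω = 1006.7899×28/28 = 1006.7899 rpm, dir flips to +; running = +1006.7899
Stage 5 [28T→77T]: ω = 1006.7899×28/77 = 366.1054 rpm, dir flips to −; running = −366.1054
Stage 6 [55T→55T]: ω = 366.1054×55/55 = 366.1054 rpm, dir flips to +; running = +366.1054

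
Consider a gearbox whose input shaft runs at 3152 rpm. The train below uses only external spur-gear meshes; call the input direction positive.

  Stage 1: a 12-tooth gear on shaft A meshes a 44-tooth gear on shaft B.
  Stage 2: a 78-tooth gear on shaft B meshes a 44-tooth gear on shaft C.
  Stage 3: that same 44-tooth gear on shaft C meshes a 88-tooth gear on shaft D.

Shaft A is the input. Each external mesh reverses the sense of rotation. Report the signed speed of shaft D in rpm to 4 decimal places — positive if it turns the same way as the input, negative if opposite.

-761.9504 rpm (opposite to input, |ω| = 761.9504 rpm)

Stage 1 [12T→44T]: ω = 3152.0000×12/44 = 859.6364 rpm, dir flips to −; running = −859.6364
Stage 2 [78T→44T]: ω = 859.6364×78/44 = 1523.9008 rpm, dir flips to +; running = +1523.9008
Stage 3 [44T→88T]: ω = 1523.9008×44/88 = 761.9504 rpm, dir flips to −; running = −761.9504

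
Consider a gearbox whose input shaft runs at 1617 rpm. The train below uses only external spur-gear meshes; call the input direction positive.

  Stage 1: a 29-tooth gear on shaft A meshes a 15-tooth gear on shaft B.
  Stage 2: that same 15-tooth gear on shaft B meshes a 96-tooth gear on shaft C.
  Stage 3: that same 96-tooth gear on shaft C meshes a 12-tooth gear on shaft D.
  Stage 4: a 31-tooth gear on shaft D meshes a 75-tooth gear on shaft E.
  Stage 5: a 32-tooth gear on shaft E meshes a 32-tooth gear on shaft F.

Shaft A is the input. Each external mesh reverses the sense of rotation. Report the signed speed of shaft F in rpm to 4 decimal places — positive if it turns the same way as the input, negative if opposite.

-1615.2033 rpm (opposite to input, |ω| = 1615.2033 rpm)

Stage 1 [29T→15T]: ω = 1617.0000×29/15 = 3126.2000 rpm, dir flips to −; running = −3126.2000
Stage 2 [15T→96T]: ω = 3126.2000×15/96 = 488.4688 rpm, dir flips to +; running = +488.4688
Stage 3 [96T→12T]: ω = 488.4688×96/12 = 3907.7500 rpm, dir flips to −; running = −3907.7500
Stage 4 [31T→75T]: ω = 3907.7500×31/75 = 1615.2033 rpm, dir flips to +; running = +1615.2033
Stage 5 [32T→32T]: ω = 1615.2033×32/32 = 1615.2033 rpm, dir flips to −; running = −1615.2033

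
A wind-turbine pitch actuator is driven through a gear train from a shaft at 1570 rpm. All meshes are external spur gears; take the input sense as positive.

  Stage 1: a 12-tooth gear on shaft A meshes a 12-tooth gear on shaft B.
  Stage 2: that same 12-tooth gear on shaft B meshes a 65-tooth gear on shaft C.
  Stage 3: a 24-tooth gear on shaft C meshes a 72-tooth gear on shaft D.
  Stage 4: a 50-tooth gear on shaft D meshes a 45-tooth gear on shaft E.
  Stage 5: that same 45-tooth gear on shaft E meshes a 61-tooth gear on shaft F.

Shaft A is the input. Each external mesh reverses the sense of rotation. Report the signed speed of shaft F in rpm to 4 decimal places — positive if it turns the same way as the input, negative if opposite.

Stage 1 [12T→12T]: ω = 1570.0000×12/12 = 1570.0000 rpm, dir flips to −; running = −1570.0000
Stage 2 [12T→65T]: ω = 1570.0000×12/65 = 289.8462 rpm, dir flips to +; running = +289.8462
Stage 3 [24T→72T]: ω = 289.8462×24/72 = 96.6154 rpm, dir flips to −; running = −96.6154
Stage 4 [50T→45T]: ω = 96.6154×50/45 = 107.3504 rpm, dir flips to +; running = +107.3504
Stage 5 [45T→61T]: ω = 107.3504×45/61 = 79.1929 rpm, dir flips to −; running = −79.1929

-79.1929 rpm (opposite to input, |ω| = 79.1929 rpm)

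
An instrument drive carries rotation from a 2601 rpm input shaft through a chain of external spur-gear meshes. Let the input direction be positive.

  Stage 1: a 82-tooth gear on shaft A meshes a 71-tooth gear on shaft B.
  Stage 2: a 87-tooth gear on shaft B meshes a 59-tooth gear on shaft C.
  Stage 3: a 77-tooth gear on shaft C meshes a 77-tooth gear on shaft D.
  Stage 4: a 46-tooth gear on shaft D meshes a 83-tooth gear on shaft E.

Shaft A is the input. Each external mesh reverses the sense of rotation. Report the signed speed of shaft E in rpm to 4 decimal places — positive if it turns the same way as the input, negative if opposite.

Stage 1 [82T→71T]: ω = 2601.0000×82/71 = 3003.9718 rpm, dir flips to −; running = −3003.9718
Stage 2 [87T→59T]: ω = 3003.9718×87/59 = 4429.5856 rpm, dir flips to +; running = +4429.5856
Stage 3 [77T→77T]: ω = 4429.5856×77/77 = 4429.5856 rpm, dir flips to −; running = −4429.5856
Stage 4 [46T→83T]: ω = 4429.5856×46/83 = 2454.9510 rpm, dir flips to +; running = +2454.9510

+2454.9510 rpm (same as input, |ω| = 2454.9510 rpm)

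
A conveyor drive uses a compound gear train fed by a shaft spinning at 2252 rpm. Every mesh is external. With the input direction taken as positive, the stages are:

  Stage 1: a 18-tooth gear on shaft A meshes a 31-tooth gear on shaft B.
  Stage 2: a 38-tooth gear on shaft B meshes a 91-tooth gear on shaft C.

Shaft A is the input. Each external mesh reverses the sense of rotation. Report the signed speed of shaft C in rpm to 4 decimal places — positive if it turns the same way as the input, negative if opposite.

Stage 1 [18T→31T]: ω = 2252.0000×18/31 = 1307.6129 rpm, dir flips to −; running = −1307.6129
Stage 2 [38T→91T]: ω = 1307.6129×38/91 = 546.0362 rpm, dir flips to +; running = +546.0362

+546.0362 rpm (same as input, |ω| = 546.0362 rpm)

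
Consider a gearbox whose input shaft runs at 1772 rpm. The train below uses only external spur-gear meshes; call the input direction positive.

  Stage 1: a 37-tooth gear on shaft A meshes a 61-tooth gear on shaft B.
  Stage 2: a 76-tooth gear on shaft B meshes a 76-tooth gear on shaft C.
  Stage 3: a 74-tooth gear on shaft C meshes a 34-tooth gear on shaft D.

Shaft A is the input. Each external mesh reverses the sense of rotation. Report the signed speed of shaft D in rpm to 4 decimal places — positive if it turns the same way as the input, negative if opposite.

Stage 1 [37T→61T]: ω = 1772.0000×37/61 = 1074.8197 rpm, dir flips to −; running = −1074.8197
Stage 2 [76T→76T]: ω = 1074.8197×76/76 = 1074.8197 rpm, dir flips to +; running = +1074.8197
Stage 3 [74T→34T]: ω = 1074.8197×74/34 = 2339.3134 rpm, dir flips to −; running = −2339.3134

-2339.3134 rpm (opposite to input, |ω| = 2339.3134 rpm)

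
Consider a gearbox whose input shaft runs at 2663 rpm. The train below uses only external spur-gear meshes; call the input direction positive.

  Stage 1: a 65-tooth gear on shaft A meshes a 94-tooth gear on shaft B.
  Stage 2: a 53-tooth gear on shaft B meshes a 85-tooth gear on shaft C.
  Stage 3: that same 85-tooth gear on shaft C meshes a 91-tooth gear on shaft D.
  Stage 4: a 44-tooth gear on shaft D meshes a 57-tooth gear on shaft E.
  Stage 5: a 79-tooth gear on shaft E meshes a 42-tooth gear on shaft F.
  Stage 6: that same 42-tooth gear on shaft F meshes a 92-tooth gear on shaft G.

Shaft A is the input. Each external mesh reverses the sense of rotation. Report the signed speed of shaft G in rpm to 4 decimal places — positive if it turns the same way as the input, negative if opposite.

Stage 1 [65T→94T]: ω = 2663.0000×65/94 = 1841.4362 rpm, dir flips to −; running = −1841.4362
Stage 2 [53T→85T]: ω = 1841.4362×53/85 = 1148.1896 rpm, dir flips to +; running = +1148.1896
Stage 3 [85T→91T]: ω = 1148.1896×85/91 = 1072.4848 rpm, dir flips to −; running = −1072.4848
Stage 4 [44T→57T]: ω = 1072.4848×44/57 = 827.8830 rpm, dir flips to +; running = +827.8830
Stage 5 [79T→42T]: ω = 827.8830×79/42 = 1557.2085 rpm, dir flips to −; running = −1557.2085
Stage 6 [42T→92T]: ω = 1557.2085×42/92 = 710.8995 rpm, dir flips to +; running = +710.8995

+710.8995 rpm (same as input, |ω| = 710.8995 rpm)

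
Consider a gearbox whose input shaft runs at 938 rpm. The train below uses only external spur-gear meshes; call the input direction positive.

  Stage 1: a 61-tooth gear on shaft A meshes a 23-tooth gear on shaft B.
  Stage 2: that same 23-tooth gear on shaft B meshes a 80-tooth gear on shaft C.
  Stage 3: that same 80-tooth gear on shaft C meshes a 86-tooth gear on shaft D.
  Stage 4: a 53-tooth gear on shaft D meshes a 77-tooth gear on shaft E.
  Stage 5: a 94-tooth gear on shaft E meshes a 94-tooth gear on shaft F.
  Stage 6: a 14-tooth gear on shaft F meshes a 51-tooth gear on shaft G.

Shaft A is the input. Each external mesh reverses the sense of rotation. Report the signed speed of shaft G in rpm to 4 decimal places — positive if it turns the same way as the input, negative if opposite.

Stage 1 [61T→23T]: ω = 938.0000×61/23 = 2487.7391 rpm, dir flips to −; running = −2487.7391
Stage 2 [23T→80T]: ω = 2487.7391×23/80 = 715.2250 rpm, dir flips to +; running = +715.2250
Stage 3 [80T→86T]: ω = 715.2250×80/86 = 665.3256 rpm, dir flips to −; running = −665.3256
Stage 4 [53T→77T]: ω = 665.3256×53/77 = 457.9514 rpm, dir flips to +; running = +457.9514
Stage 5 [94T→94T]: ω = 457.9514×94/94 = 457.9514 rpm, dir flips to −; running = −457.9514
Stage 6 [14T→51T]: ω = 457.9514×14/51 = 125.7121 rpm, dir flips to +; running = +125.7121

+125.7121 rpm (same as input, |ω| = 125.7121 rpm)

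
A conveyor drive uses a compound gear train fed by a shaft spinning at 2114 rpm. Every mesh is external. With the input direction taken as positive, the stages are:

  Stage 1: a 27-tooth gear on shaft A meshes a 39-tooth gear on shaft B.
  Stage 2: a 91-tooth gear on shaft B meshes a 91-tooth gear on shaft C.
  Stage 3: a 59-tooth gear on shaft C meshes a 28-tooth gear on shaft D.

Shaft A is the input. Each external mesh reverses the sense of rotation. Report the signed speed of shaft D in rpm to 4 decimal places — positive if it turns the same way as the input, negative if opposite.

-3083.8846 rpm (opposite to input, |ω| = 3083.8846 rpm)

Stage 1 [27T→39T]: ω = 2114.0000×27/39 = 1463.5385 rpm, dir flips to −; running = −1463.5385
Stage 2 [91T→91T]: ω = 1463.5385×91/91 = 1463.5385 rpm, dir flips to +; running = +1463.5385
Stage 3 [59T→28T]: ω = 1463.5385×59/28 = 3083.8846 rpm, dir flips to −; running = −3083.8846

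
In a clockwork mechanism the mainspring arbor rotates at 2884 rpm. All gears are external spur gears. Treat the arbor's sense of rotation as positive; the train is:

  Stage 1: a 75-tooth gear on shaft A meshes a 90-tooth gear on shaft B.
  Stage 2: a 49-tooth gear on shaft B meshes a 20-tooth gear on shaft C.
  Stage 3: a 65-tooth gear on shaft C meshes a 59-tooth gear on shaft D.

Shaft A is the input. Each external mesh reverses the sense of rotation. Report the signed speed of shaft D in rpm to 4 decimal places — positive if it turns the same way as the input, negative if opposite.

-6486.9633 rpm (opposite to input, |ω| = 6486.9633 rpm)

Stage 1 [75T→90T]: ω = 2884.0000×75/90 = 2403.3333 rpm, dir flips to −; running = −2403.3333
Stage 2 [49T→20T]: ω = 2403.3333×49/20 = 5888.1667 rpm, dir flips to +; running = +5888.1667
Stage 3 [65T→59T]: ω = 5888.1667×65/59 = 6486.9633 rpm, dir flips to −; running = −6486.9633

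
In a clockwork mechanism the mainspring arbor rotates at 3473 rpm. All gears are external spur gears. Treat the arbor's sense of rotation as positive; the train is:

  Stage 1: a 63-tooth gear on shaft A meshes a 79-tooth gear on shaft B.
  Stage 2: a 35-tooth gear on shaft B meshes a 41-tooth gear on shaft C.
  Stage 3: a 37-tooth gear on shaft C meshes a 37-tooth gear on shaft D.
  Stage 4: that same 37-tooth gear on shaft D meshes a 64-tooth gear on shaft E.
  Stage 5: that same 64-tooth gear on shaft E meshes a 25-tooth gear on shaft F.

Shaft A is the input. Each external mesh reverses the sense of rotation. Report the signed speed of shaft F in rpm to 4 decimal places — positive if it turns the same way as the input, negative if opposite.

-3499.1628 rpm (opposite to input, |ω| = 3499.1628 rpm)

Stage 1 [63T→79T]: ω = 3473.0000×63/79 = 2769.6076 rpm, dir flips to −; running = −2769.6076
Stage 2 [35T→41T]: ω = 2769.6076×35/41 = 2364.2992 rpm, dir flips to +; running = +2364.2992
Stage 3 [37T→37T]: ω = 2364.2992×37/37 = 2364.2992 rpm, dir flips to −; running = −2364.2992
Stage 4 [37T→64T]: ω = 2364.2992×37/64 = 1366.8605 rpm, dir flips to +; running = +1366.8605
Stage 5 [64T→25T]: ω = 1366.8605×64/25 = 3499.1628 rpm, dir flips to −; running = −3499.1628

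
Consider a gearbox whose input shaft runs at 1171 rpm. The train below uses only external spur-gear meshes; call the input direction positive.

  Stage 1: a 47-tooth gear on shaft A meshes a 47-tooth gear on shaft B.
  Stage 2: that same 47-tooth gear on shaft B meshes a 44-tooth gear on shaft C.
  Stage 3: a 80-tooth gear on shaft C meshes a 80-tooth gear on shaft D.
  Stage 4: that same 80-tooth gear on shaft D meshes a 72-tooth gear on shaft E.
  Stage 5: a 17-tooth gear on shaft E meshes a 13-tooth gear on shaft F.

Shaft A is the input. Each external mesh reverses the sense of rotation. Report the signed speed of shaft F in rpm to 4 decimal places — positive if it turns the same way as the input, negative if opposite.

Stage 1 [47T→47T]: ω = 1171.0000×47/47 = 1171.0000 rpm, dir flips to −; running = −1171.0000
Stage 2 [47T→44T]: ω = 1171.0000×47/44 = 1250.8409 rpm, dir flips to +; running = +1250.8409
Stage 3 [80T→80T]: ω = 1250.8409×80/80 = 1250.8409 rpm, dir flips to −; running = −1250.8409
Stage 4 [80T→72T]: ω = 1250.8409×80/72 = 1389.8232 rpm, dir flips to +; running = +1389.8232
Stage 5 [17T→13T]: ω = 1389.8232×17/13 = 1817.4611 rpm, dir flips to −; running = −1817.4611

-1817.4611 rpm (opposite to input, |ω| = 1817.4611 rpm)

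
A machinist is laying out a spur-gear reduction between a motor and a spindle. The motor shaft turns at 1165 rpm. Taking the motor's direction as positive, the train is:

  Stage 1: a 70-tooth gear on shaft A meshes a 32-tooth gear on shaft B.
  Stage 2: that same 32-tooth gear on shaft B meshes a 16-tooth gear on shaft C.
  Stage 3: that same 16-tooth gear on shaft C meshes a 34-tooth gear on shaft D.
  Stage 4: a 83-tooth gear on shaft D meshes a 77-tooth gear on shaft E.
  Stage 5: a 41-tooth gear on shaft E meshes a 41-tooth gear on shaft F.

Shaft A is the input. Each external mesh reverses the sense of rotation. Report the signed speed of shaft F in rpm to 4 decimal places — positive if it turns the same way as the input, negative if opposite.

-2585.4278 rpm (opposite to input, |ω| = 2585.4278 rpm)

Stage 1 [70T→32T]: ω = 1165.0000×70/32 = 2548.4375 rpm, dir flips to −; running = −2548.4375
Stage 2 [32T→16T]: ω = 2548.4375×32/16 = 5096.8750 rpm, dir flips to +; running = +5096.8750
Stage 3 [16T→34T]: ω = 5096.8750×16/34 = 2398.5294 rpm, dir flips to −; running = −2398.5294
Stage 4 [83T→77T]: ω = 2398.5294×83/77 = 2585.4278 rpm, dir flips to +; running = +2585.4278
Stage 5 [41T→41T]: ω = 2585.4278×41/41 = 2585.4278 rpm, dir flips to −; running = −2585.4278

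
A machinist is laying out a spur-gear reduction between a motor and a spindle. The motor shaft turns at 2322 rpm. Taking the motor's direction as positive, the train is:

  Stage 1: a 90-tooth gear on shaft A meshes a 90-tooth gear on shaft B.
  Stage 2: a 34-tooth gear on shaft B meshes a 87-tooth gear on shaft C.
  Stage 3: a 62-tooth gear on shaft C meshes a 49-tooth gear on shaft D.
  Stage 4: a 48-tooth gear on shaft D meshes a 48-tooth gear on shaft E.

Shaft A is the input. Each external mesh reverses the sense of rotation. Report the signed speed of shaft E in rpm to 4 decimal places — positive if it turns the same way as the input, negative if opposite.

+1148.1999 rpm (same as input, |ω| = 1148.1999 rpm)

Stage 1 [90T→90T]: ω = 2322.0000×90/90 = 2322.0000 rpm, dir flips to −; running = −2322.0000
Stage 2 [34T→87T]: ω = 2322.0000×34/87 = 907.4483 rpm, dir flips to +; running = +907.4483
Stage 3 [62T→49T]: ω = 907.4483×62/49 = 1148.1999 rpm, dir flips to −; running = −1148.1999
Stage 4 [48T→48T]: ω = 1148.1999×48/48 = 1148.1999 rpm, dir flips to +; running = +1148.1999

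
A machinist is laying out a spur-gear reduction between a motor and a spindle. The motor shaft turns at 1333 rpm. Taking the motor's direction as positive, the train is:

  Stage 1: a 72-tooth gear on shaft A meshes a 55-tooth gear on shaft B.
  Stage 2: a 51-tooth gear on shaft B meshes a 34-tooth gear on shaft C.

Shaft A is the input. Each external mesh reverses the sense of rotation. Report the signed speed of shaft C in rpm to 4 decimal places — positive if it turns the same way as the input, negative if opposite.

Stage 1 [72T→55T]: ω = 1333.0000×72/55 = 1745.0182 rpm, dir flips to −; running = −1745.0182
Stage 2 [51T→34T]: ω = 1745.0182×51/34 = 2617.5273 rpm, dir flips to +; running = +2617.5273

+2617.5273 rpm (same as input, |ω| = 2617.5273 rpm)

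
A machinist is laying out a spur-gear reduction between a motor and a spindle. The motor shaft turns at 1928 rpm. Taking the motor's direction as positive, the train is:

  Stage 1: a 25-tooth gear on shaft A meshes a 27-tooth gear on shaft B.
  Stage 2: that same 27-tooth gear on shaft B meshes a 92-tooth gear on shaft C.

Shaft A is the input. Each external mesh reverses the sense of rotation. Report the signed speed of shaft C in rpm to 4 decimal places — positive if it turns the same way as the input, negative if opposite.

Stage 1 [25T→27T]: ω = 1928.0000×25/27 = 1785.1852 rpm, dir flips to −; running = −1785.1852
Stage 2 [27T→92T]: ω = 1785.1852×27/92 = 523.9130 rpm, dir flips to +; running = +523.9130

+523.9130 rpm (same as input, |ω| = 523.9130 rpm)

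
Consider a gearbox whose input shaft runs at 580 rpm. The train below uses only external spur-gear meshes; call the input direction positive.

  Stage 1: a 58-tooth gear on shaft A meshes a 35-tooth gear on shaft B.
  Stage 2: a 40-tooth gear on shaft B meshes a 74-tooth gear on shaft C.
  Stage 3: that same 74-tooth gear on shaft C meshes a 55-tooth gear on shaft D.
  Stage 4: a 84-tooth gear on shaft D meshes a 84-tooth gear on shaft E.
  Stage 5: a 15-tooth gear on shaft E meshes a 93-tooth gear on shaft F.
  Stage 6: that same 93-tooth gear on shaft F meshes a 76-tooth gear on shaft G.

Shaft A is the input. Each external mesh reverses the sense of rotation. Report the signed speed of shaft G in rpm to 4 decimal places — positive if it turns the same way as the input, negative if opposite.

Stage 1 [58T→35T]: ω = 580.0000×58/35 = 961.1429 rpm, dir flips to −; running = −961.1429
Stage 2 [40T→74T]: ω = 961.1429×40/74 = 519.5367 rpm, dir flips to +; running = +519.5367
Stage 3 [74T→55T]: ω = 519.5367×74/55 = 699.0130 rpm, dir flips to −; running = −699.0130
Stage 4 [84T→84T]: ω = 699.0130×84/84 = 699.0130 rpm, dir flips to +; running = +699.0130
Stage 5 [15T→93T]: ω = 699.0130×15/93 = 112.7440 rpm, dir flips to −; running = −112.7440
Stage 6 [93T→76T]: ω = 112.7440×93/76 = 137.9631 rpm, dir flips to +; running = +137.9631

+137.9631 rpm (same as input, |ω| = 137.9631 rpm)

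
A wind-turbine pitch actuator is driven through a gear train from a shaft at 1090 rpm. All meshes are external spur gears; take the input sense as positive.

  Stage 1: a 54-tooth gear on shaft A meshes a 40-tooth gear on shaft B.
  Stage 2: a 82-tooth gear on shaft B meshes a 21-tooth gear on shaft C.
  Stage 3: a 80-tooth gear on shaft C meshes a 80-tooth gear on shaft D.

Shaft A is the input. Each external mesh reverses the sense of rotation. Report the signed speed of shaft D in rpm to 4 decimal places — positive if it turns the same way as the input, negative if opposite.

Stage 1 [54T→40T]: ω = 1090.0000×54/40 = 1471.5000 rpm, dir flips to −; running = −1471.5000
Stage 2 [82T→21T]: ω = 1471.5000×82/21 = 5745.8571 rpm, dir flips to +; running = +5745.8571
Stage 3 [80T→80T]: ω = 5745.8571×80/80 = 5745.8571 rpm, dir flips to −; running = −5745.8571

-5745.8571 rpm (opposite to input, |ω| = 5745.8571 rpm)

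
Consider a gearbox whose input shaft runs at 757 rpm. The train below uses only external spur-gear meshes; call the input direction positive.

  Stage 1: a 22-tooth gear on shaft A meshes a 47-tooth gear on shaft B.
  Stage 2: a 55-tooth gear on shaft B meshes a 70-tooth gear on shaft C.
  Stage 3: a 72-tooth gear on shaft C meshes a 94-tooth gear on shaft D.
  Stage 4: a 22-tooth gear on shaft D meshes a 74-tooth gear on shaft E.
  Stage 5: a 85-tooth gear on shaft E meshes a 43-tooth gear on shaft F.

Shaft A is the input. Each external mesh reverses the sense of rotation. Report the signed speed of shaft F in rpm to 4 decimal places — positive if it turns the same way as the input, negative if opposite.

Stage 1 [22T→47T]: ω = 757.0000×22/47 = 354.3404 rpm, dir flips to −; running = −354.3404
Stage 2 [55T→70T]: ω = 354.3404×55/70 = 278.4103 rpm, dir flips to +; running = +278.4103
Stage 3 [72T→94T]: ω = 278.4103×72/94 = 213.2505 rpm, dir flips to −; running = −213.2505
Stage 4 [22T→74T]: ω = 213.2505×22/74 = 63.3988 rpm, dir flips to +; running = +63.3988
Stage 5 [85T→43T]: ω = 63.3988×85/43 = 125.3232 rpm, dir flips to −; running = −125.3232

-125.3232 rpm (opposite to input, |ω| = 125.3232 rpm)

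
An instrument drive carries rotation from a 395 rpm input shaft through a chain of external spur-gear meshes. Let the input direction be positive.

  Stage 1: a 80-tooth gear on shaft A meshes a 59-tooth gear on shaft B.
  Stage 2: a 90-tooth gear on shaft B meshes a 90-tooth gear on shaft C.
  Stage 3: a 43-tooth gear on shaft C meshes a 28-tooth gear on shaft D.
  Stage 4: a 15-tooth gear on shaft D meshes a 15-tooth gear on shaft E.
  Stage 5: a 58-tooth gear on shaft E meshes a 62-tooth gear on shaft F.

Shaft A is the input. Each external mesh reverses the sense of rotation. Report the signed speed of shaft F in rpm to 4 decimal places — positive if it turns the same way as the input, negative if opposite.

Stage 1 [80T→59T]: ω = 395.0000×80/59 = 535.5932 rpm, dir flips to −; running = −535.5932
Stage 2 [90T→90T]: ω = 535.5932×90/90 = 535.5932 rpm, dir flips to +; running = +535.5932
Stage 3 [43T→28T]: ω = 535.5932×43/28 = 822.5182 rpm, dir flips to −; running = −822.5182
Stage 4 [15T→15T]: ω = 822.5182×15/15 = 822.5182 rpm, dir flips to +; running = +822.5182
Stage 5 [58T→62T]: ω = 822.5182×58/62 = 769.4525 rpm, dir flips to −; running = −769.4525

-769.4525 rpm (opposite to input, |ω| = 769.4525 rpm)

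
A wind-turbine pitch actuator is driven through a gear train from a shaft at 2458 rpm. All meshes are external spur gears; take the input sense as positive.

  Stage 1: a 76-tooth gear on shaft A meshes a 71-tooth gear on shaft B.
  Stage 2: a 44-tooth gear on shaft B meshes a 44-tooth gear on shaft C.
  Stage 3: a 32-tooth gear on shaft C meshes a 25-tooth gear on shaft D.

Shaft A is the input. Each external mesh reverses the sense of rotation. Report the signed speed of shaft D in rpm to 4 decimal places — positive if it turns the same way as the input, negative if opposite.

Stage 1 [76T→71T]: ω = 2458.0000×76/71 = 2631.0986 rpm, dir flips to −; running = −2631.0986
Stage 2 [44T→44T]: ω = 2631.0986×44/44 = 2631.0986 rpm, dir flips to +; running = +2631.0986
Stage 3 [32T→25T]: ω = 2631.0986×32/25 = 3367.8062 rpm, dir flips to −; running = −3367.8062

-3367.8062 rpm (opposite to input, |ω| = 3367.8062 rpm)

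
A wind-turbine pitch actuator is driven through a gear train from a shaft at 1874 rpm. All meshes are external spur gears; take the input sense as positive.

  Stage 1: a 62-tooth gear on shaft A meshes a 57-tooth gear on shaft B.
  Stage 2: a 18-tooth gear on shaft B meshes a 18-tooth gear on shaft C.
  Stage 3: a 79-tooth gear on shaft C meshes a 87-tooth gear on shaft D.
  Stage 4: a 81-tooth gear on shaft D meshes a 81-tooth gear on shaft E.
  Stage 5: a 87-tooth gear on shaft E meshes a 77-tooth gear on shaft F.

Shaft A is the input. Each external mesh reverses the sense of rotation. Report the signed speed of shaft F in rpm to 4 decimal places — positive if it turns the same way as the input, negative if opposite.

-2091.3311 rpm (opposite to input, |ω| = 2091.3311 rpm)

Stage 1 [62T→57T]: ω = 1874.0000×62/57 = 2038.3860 rpm, dir flips to −; running = −2038.3860
Stage 2 [18T→18T]: ω = 2038.3860×18/18 = 2038.3860 rpm, dir flips to +; running = +2038.3860
Stage 3 [79T→87T]: ω = 2038.3860×79/87 = 1850.9482 rpm, dir flips to −; running = −1850.9482
Stage 4 [81T→81T]: ω = 1850.9482×81/81 = 1850.9482 rpm, dir flips to +; running = +1850.9482
Stage 5 [87T→77T]: ω = 1850.9482×87/77 = 2091.3311 rpm, dir flips to −; running = −2091.3311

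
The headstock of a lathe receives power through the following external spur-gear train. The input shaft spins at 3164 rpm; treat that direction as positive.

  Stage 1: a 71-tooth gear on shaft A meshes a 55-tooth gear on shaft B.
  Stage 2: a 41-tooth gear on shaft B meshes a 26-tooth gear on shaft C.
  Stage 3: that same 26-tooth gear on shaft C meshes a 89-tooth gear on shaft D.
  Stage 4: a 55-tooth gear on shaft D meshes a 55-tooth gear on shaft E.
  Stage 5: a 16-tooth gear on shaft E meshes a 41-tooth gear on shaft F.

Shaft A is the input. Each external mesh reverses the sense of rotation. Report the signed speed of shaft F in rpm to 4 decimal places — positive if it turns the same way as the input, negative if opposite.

Stage 1 [71T→55T]: ω = 3164.0000×71/55 = 4084.4364 rpm, dir flips to −; running = −4084.4364
Stage 2 [41T→26T]: ω = 4084.4364×41/26 = 6440.8420 rpm, dir flips to +; running = +6440.8420
Stage 3 [26T→89T]: ω = 6440.8420×26/89 = 1881.5943 rpm, dir flips to −; running = −1881.5943
Stage 4 [55T→55T]: ω = 1881.5943×55/55 = 1881.5943 rpm, dir flips to +; running = +1881.5943
Stage 5 [16T→41T]: ω = 1881.5943×16/41 = 734.2807 rpm, dir flips to −; running = −734.2807

-734.2807 rpm (opposite to input, |ω| = 734.2807 rpm)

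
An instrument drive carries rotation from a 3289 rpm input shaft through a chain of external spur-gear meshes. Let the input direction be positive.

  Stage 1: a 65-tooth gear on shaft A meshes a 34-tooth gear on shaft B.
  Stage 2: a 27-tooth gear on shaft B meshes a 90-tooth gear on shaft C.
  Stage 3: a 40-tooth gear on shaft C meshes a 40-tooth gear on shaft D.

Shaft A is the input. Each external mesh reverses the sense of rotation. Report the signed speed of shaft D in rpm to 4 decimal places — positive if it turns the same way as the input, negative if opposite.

Stage 1 [65T→34T]: ω = 3289.0000×65/34 = 6287.7941 rpm, dir flips to −; running = −6287.7941
Stage 2 [27T→90T]: ω = 6287.7941×27/90 = 1886.3382 rpm, dir flips to +; running = +1886.3382
Stage 3 [40T→40T]: ω = 1886.3382×40/40 = 1886.3382 rpm, dir flips to −; running = −1886.3382

-1886.3382 rpm (opposite to input, |ω| = 1886.3382 rpm)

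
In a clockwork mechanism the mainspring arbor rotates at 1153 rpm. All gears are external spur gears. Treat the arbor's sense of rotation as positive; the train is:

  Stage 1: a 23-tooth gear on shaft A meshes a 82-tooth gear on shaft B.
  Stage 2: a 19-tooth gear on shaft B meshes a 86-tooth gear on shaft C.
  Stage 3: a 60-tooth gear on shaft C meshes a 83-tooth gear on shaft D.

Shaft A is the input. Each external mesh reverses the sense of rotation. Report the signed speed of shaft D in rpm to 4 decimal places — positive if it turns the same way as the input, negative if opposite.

-51.6502 rpm (opposite to input, |ω| = 51.6502 rpm)

Stage 1 [23T→82T]: ω = 1153.0000×23/82 = 323.4024 rpm, dir flips to −; running = −323.4024
Stage 2 [19T→86T]: ω = 323.4024×19/86 = 71.4494 rpm, dir flips to +; running = +71.4494
Stage 3 [60T→83T]: ω = 71.4494×60/83 = 51.6502 rpm, dir flips to −; running = −51.6502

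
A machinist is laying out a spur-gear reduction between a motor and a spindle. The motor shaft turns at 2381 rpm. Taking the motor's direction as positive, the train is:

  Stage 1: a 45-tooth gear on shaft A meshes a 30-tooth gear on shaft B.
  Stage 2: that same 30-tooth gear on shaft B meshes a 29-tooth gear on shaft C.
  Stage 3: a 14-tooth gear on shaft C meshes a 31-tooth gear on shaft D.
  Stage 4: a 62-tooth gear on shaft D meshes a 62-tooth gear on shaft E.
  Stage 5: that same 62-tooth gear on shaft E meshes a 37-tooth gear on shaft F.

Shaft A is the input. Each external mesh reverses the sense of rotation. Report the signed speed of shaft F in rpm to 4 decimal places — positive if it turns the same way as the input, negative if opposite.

-2795.9553 rpm (opposite to input, |ω| = 2795.9553 rpm)

Stage 1 [45T→30T]: ω = 2381.0000×45/30 = 3571.5000 rpm, dir flips to −; running = −3571.5000
Stage 2 [30T→29T]: ω = 3571.5000×30/29 = 3694.6552 rpm, dir flips to +; running = +3694.6552
Stage 3 [14T→31T]: ω = 3694.6552×14/31 = 1668.5539 rpm, dir flips to −; running = −1668.5539
Stage 4 [62T→62T]: ω = 1668.5539×62/62 = 1668.5539 rpm, dir flips to +; running = +1668.5539
Stage 5 [62T→37T]: ω = 1668.5539×62/37 = 2795.9553 rpm, dir flips to −; running = −2795.9553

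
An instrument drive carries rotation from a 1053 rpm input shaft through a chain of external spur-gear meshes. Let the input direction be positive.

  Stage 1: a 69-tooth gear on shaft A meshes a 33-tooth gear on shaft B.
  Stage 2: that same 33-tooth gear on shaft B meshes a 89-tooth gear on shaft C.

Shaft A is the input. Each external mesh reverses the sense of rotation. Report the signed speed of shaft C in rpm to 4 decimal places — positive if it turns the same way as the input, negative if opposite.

Stage 1 [69T→33T]: ω = 1053.0000×69/33 = 2201.7273 rpm, dir flips to −; running = −2201.7273
Stage 2 [33T→89T]: ω = 2201.7273×33/89 = 816.3708 rpm, dir flips to +; running = +816.3708

+816.3708 rpm (same as input, |ω| = 816.3708 rpm)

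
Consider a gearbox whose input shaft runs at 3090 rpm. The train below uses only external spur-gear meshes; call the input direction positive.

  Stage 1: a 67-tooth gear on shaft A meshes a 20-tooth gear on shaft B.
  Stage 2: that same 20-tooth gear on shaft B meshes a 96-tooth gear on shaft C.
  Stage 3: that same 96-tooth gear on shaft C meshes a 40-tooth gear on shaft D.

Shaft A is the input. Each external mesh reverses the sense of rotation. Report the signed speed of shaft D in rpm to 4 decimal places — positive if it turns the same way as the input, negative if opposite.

Stage 1 [67T→20T]: ω = 3090.0000×67/20 = 10351.5000 rpm, dir flips to −; running = −10351.5000
Stage 2 [20T→96T]: ω = 10351.5000×20/96 = 2156.5625 rpm, dir flips to +; running = +2156.5625
Stage 3 [96T→40T]: ω = 2156.5625×96/40 = 5175.7500 rpm, dir flips to −; running = −5175.7500

-5175.7500 rpm (opposite to input, |ω| = 5175.7500 rpm)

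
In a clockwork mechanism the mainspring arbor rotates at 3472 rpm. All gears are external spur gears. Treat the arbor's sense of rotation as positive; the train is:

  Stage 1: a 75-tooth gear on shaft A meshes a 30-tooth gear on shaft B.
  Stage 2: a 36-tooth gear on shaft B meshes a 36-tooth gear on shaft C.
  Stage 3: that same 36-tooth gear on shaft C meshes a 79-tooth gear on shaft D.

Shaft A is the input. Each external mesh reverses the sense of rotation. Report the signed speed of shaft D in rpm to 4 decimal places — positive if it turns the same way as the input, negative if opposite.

Stage 1 [75T→30T]: ω = 3472.0000×75/30 = 8680.0000 rpm, dir flips to −; running = −8680.0000
Stage 2 [36T→36T]: ω = 8680.0000×36/36 = 8680.0000 rpm, dir flips to +; running = +8680.0000
Stage 3 [36T→79T]: ω = 8680.0000×36/79 = 3955.4430 rpm, dir flips to −; running = −3955.4430

-3955.4430 rpm (opposite to input, |ω| = 3955.4430 rpm)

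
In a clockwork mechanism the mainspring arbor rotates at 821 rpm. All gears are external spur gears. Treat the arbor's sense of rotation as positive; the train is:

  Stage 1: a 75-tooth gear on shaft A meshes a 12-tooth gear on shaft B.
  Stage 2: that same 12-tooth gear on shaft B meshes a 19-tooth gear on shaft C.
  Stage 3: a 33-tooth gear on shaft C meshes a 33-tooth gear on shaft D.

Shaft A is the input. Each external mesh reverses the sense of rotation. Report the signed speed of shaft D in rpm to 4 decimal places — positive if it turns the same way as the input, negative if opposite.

Stage 1 [75T→12T]: ω = 821.0000×75/12 = 5131.2500 rpm, dir flips to −; running = −5131.2500
Stage 2 [12T→19T]: ω = 5131.2500×12/19 = 3240.7895 rpm, dir flips to +; running = +3240.7895
Stage 3 [33T→33T]: ω = 3240.7895×33/33 = 3240.7895 rpm, dir flips to −; running = −3240.7895

-3240.7895 rpm (opposite to input, |ω| = 3240.7895 rpm)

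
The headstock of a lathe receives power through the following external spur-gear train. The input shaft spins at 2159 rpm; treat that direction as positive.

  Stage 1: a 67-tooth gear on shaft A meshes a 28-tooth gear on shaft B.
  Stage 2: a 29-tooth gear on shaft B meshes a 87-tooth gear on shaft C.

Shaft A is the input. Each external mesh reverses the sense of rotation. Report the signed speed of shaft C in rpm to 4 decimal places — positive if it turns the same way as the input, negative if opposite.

+1722.0595 rpm (same as input, |ω| = 1722.0595 rpm)

Stage 1 [67T→28T]: ω = 2159.0000×67/28 = 5166.1786 rpm, dir flips to −; running = −5166.1786
Stage 2 [29T→87T]: ω = 5166.1786×29/87 = 1722.0595 rpm, dir flips to +; running = +1722.0595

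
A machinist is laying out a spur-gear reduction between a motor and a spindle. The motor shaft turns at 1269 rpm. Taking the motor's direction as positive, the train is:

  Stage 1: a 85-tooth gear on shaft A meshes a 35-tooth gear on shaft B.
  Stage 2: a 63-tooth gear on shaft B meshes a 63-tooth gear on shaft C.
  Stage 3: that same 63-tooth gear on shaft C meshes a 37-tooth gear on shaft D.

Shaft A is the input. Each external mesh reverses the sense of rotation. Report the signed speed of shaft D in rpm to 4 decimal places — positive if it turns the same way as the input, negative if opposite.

-5247.4865 rpm (opposite to input, |ω| = 5247.4865 rpm)

Stage 1 [85T→35T]: ω = 1269.0000×85/35 = 3081.8571 rpm, dir flips to −; running = −3081.8571
Stage 2 [63T→63T]: ω = 3081.8571×63/63 = 3081.8571 rpm, dir flips to +; running = +3081.8571
Stage 3 [63T→37T]: ω = 3081.8571×63/37 = 5247.4865 rpm, dir flips to −; running = −5247.4865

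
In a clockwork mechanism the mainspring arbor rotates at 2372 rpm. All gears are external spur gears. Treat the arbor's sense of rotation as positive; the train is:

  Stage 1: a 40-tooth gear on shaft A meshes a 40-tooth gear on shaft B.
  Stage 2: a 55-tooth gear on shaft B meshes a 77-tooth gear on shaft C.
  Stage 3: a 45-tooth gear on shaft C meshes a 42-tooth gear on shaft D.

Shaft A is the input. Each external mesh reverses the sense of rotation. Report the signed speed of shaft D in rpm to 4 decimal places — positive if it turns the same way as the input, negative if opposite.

-1815.3061 rpm (opposite to input, |ω| = 1815.3061 rpm)

Stage 1 [40T→40T]: ω = 2372.0000×40/40 = 2372.0000 rpm, dir flips to −; running = −2372.0000
Stage 2 [55T→77T]: ω = 2372.0000×55/77 = 1694.2857 rpm, dir flips to +; running = +1694.2857
Stage 3 [45T→42T]: ω = 1694.2857×45/42 = 1815.3061 rpm, dir flips to −; running = −1815.3061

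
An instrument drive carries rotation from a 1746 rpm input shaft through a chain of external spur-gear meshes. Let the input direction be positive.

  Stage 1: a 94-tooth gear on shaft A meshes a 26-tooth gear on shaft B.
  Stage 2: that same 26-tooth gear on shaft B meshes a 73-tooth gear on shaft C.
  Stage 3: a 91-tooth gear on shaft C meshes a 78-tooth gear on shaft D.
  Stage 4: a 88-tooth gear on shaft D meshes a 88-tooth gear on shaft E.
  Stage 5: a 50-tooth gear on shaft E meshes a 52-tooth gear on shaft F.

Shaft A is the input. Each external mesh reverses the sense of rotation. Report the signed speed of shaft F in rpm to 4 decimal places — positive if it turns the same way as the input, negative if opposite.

-2522.1022 rpm (opposite to input, |ω| = 2522.1022 rpm)

Stage 1 [94T→26T]: ω = 1746.0000×94/26 = 6312.4615 rpm, dir flips to −; running = −6312.4615
Stage 2 [26T→73T]: ω = 6312.4615×26/73 = 2248.2740 rpm, dir flips to +; running = +2248.2740
Stage 3 [91T→78T]: ω = 2248.2740×91/78 = 2622.9863 rpm, dir flips to −; running = −2622.9863
Stage 4 [88T→88T]: ω = 2622.9863×88/88 = 2622.9863 rpm, dir flips to +; running = +2622.9863
Stage 5 [50T→52T]: ω = 2622.9863×50/52 = 2522.1022 rpm, dir flips to −; running = −2522.1022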